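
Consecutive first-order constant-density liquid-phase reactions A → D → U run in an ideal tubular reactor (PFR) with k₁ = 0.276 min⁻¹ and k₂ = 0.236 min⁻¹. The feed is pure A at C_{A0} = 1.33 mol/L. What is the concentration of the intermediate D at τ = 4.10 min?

The intermediate concentration in a first-order A→B→C sequence is C_D = k₁C_{A0}(e^(−k₁τ) − e^(−k₂τ))/(k₂−k₁).
e^(−k₁τ) = e^(−0.276×4.10) = e^(−1.132) = 0.3225; e^(−k₂τ) = e^(−0.9676) = 0.3800.
C_D = 0.276×1.33/(0.236−0.276) × (0.3225−0.3800) = (-9.177)×(-0.05748) = 0.5275 mol/L.

0.527 mol/L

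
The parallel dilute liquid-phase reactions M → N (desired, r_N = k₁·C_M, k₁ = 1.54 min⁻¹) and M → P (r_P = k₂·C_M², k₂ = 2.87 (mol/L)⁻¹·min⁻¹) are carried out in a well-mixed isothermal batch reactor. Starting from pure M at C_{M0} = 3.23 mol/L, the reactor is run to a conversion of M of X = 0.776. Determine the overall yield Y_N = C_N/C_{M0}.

0.182

C_M = C_{M0}(1−X) = 0.7235 mol/L.
Along a PFR/batch, dC_N/dC_M = −r_N/(r_N+r_P) = −k₁/(k₁+k₂·C_M).
Integrating from C_{M0} to C_M: C_N = (1.54/2.87)·ln[(1.54+2.87·3.23)/(1.54+2.87·0.724)] = 0.5366·ln(10.81/3.617) = 0.5875 mol/L.
Y_N = C_N/C_{M0} = 0.5875/3.23 = 0.182.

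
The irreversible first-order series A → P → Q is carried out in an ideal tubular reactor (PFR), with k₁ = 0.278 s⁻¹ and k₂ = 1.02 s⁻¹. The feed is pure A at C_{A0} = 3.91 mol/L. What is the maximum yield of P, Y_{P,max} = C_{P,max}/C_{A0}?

0.167

For a first-order series the maximum intermediate yield is C_{P,max}/C_{A0} = (k₁/k₂)^[k₂/(k₂−k₁)].
= (0.278/1.02)^(1.02/(1.02−0.278)) = (0.2725)^(1.375) = 0.1675.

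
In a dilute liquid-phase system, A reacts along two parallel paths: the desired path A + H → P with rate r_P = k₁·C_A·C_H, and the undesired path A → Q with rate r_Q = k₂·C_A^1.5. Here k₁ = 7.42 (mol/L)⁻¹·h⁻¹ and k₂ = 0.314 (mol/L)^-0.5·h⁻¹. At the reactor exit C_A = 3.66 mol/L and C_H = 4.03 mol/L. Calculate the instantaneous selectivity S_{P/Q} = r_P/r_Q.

S_{P/Q} = r_P/r_Q = (k₁·C_A·C_H)/(k₂·C_A^1.5) = (k₁/k₂)·C_A^-0.5·C_H.
= (7.42×3.660×4.030) / (0.314×3.660^1.5) = 109.4/2.199 = 49.8.

49.8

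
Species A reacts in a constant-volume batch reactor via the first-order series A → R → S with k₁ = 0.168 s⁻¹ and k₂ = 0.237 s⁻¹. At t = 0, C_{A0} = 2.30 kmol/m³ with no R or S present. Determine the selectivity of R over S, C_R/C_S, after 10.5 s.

The intermediate concentration in a first-order A→B→C sequence is C_R = k₁C_{A0}(e^(−k₁t) − e^(−k₂t))/(k₂−k₁).
e^(−k₁t) = e^(−0.168×10.5) = e^(−1.764) = 0.1714; e^(−k₂t) = e^(−2.488) = 0.08303.
C_R = 0.168×2.30/(0.237−0.168) × (0.1714−0.08303) = 5.600×0.08832 = 0.4946 kmol/m³.
C_A = C_{A0}e^(−k₁t) = 0.3941 kmol/m³, so C_S = C_{A0}−C_A−C_R = 1.411 kmol/m³; C_R/C_S = 0.350.

0.350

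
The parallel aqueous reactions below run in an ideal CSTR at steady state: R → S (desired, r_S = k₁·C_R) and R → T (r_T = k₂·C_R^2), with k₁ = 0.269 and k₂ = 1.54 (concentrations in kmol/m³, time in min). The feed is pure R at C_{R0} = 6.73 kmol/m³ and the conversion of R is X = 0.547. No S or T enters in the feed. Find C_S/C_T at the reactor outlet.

Exit C_R = C_{R0}(1−X) = 6.73×0.453 = 3.049 kmol/m³.
A CSTR operates uniformly at the exit composition, giving r_S = 0.8201 and r_T = 14.31 (each k·C_R^n at C_R = 3.049).
Overall selectivity = C_S/C_T = r_Sτ/(r_Tτ) = r_S/r_T = 0.0573.

0.0573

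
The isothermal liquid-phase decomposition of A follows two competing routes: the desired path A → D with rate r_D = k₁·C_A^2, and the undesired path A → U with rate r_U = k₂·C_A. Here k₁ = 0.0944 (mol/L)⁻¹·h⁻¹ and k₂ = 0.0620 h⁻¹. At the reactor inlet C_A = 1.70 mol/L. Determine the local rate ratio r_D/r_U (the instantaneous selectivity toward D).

2.59

S_{D/U} = r_D/r_U = (k₁·C_A^2)/(k₂·C_A) = (k₁/k₂)·C_A.
= (0.0944×1.700^2) / (0.0620×1.700) = 0.2728/0.1054 = 2.59.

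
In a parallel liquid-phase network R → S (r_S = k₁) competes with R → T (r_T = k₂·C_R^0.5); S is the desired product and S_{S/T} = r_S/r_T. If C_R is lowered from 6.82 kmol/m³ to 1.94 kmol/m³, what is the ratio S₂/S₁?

S_{S/T} = (k₁/k₂)·C_R^-0.5, so S₂/S₁ = (C_{R,2}/C_{R,1})^-0.5.
= (1.94/6.82)^(-0.5) = (0.2845)^(-0.5) = 1.87.
Selectivity toward S rises as C_R falls — low-concentration operation is favoured.

1.87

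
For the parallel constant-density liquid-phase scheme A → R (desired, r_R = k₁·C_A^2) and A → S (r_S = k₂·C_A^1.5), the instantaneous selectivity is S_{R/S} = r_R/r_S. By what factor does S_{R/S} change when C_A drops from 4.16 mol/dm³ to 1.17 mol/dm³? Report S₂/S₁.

S_{R/S} = (k₁/k₂)·C_A^0.5, so S₂/S₁ = (C_{A,2}/C_{A,1})^0.5.
= (1.17/4.16)^0.5 = (0.2812)^0.5 = 0.530.

0.530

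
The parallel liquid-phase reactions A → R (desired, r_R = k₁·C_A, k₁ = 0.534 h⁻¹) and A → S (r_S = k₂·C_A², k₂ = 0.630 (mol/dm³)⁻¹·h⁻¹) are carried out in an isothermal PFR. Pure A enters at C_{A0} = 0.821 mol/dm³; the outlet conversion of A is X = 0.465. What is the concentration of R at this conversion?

C_A = C_{A0}(1−X) = 0.4392 mol/dm³.
Along a PFR/batch, dC_R/dC_A = −r_R/(r_R+r_S) = −k₁/(k₁+k₂·C_A).
Integrating from C_{A0} to C_A: C_R = (0.534/0.630)·ln[(0.534+0.630·0.821)/(0.534+0.630·0.439)] = 0.8476·ln(1.051/0.8107) = 0.2202 mol/dm³.

0.220 mol/dm³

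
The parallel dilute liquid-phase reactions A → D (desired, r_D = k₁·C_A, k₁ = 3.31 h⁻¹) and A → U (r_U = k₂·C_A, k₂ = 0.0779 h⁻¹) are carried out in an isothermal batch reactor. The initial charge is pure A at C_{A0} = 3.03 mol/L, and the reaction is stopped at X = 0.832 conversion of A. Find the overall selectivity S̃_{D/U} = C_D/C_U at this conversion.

C_A = C_{A0}(1−X) = 0.5090 mol/L.
Both paths are first order in A, so the instantaneous fraction to D is constant: dC_D/d(−C_A) = k₁/(k₁+k₂) = 0.9770.
C_D = 0.9770·(C_{A0}−C_A) = 0.9770×2.521 = 2.46 mol/L.
C_U = (C_{A0}−C_A)−C_D = 0.05797 mol/L; S̃_{D/U} = 2.463/0.05797 = 42.5.

42.5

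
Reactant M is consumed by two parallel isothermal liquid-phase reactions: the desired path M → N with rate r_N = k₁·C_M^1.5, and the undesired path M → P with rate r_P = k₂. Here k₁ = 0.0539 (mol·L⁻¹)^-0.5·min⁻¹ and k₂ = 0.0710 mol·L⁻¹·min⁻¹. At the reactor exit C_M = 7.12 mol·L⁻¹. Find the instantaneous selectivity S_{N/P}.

14.4

S_{N/P} = r_N/r_P = (k₁·C_M^1.5)/(k₂) = (k₁/k₂)·C_M^1.5.
= (0.0539×7.120^1.5) / (0.0710) = 1.024/0.07100 = 14.4.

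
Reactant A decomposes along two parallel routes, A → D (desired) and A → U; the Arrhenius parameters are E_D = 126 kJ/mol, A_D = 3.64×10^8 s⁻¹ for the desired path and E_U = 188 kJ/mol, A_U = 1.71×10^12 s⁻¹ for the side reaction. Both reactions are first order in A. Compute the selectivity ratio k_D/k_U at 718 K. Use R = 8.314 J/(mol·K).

6.90

With equal orders, S_{D/U} = k_D/k_U = (A_D/A_U)·exp[(E_U−E_D)/(RT)].
(E_U−E_D)/(RT) = (188−126)×10³/(8.314×718) = 62000/5969 = 10.39.
k_D/k_U = (3.64×10^8/1.71×10^12)·exp(10.39) = 2.129×10^-4 × 32410 = 6.90.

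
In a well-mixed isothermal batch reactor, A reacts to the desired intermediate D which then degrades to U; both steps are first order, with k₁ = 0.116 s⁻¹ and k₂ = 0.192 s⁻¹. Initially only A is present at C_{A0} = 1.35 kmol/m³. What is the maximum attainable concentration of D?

For a first-order series the maximum intermediate yield is C_{D,max}/C_{A0} = (k₁/k₂)^[k₂/(k₂−k₁)].
= (0.116/0.192)^(0.192/(0.192−0.116)) = (0.6042)^(2.526) = 0.2800.
C_{D,max} = 0.2800×1.35 = 0.378 kmol/m³.

0.378 kmol/m³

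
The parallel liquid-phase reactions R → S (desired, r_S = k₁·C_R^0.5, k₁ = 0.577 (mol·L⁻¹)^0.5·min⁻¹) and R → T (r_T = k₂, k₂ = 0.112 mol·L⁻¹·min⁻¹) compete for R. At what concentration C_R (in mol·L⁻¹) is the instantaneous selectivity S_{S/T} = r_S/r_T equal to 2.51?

0.237 mol·L⁻¹

S_{S/T} = (k₁/k₂)·C_R^0.5 ⇒ C_R = (S·k₂/k₁)^(2).
= (2.51×0.112/0.577)^(2) = (0.4872)^(2) = 0.237 mol·L⁻¹.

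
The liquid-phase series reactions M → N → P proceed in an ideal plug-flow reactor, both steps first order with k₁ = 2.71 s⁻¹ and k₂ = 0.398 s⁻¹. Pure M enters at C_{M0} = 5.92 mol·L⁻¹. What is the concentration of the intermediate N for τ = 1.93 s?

3.18 mol·L⁻¹

Solving the coupled first-order balances gives C_N(τ) = [k₁/(k₂−k₁)]·C_{M0}·(e^(−k₁τ) − e^(−k₂τ)).
e^(−k₁τ) = e^(−2.71×1.93) = e^(−5.230) = 0.005352; e^(−k₂τ) = e^(−0.7681) = 0.4639.
C_N = 2.71×5.92/(0.398−2.71) × (0.005352−0.4639) = (-6.939)×(-0.4585) = 3.182 mol·L⁻¹.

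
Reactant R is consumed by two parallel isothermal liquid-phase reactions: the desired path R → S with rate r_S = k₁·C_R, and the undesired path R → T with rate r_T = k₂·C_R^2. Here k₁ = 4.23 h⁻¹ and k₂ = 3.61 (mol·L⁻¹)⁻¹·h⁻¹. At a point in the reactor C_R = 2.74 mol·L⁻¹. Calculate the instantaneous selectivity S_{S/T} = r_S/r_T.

S_{S/T} = r_S/r_T = (k₁·C_R)/(k₂·C_R^2) = (k₁/k₂)·C_R⁻¹.
= (4.23×2.740) / (3.61×2.740^2) = 11.59/27.10 = 0.428.
The undesired path is higher order in R, so low C_R (CSTR or dilute feed) favours S.

0.428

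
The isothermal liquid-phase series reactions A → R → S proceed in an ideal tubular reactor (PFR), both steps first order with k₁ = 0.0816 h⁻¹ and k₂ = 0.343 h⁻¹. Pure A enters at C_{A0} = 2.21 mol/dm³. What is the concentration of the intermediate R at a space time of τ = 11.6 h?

0.255 mol/dm³

The intermediate concentration in a first-order A→B→C sequence is C_R = k₁C_{A0}(e^(−k₁τ) − e^(−k₂τ))/(k₂−k₁).
e^(−k₁τ) = e^(−0.0816×11.6) = e^(−0.9466) = 0.3881; e^(−k₂τ) = e^(−3.979) = 0.01871.
C_R = 0.0816×2.21/(0.343−0.0816) × (0.3881−0.01871) = 0.6899×0.3694 = 0.2548 mol/dm³.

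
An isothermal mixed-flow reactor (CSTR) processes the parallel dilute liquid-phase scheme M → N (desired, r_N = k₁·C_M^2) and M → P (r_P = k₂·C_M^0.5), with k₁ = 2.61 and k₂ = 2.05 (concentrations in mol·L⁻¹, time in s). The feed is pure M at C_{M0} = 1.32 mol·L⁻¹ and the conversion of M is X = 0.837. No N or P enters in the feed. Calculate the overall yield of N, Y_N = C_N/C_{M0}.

0.0944

Exit C_M = C_{M0}(1−X) = 1.32×0.163 = 0.2152 mol·L⁻¹.
In a CSTR the entire volume is at exit conditions, so r_N = 2.61×0.2152^2 = 0.1208 and r_P = 2.05×0.2152^0.5 = 0.9509.
Fraction of consumed M going to N: r_N/(r_N+r_P) = 0.1127.
C_N = 0.1127·C_{M0}·X = 0.1127×1.32×0.837 = 0.125 mol·L⁻¹; Y_N = C_N/C_{M0} = 0.0944.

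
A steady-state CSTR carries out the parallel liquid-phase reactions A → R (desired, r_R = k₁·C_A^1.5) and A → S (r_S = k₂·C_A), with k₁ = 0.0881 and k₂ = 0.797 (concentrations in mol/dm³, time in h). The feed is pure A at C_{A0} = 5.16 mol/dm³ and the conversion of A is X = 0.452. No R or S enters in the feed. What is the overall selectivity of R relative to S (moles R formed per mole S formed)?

Exit C_A = C_{A0}(1−X) = 5.16×0.548 = 2.828 mol/dm³.
In a CSTR the entire volume is at exit conditions, so r_R = 0.0881×2.828^1.5 = 0.4189 and r_S = 0.797×2.828 = 2.254.
Overall selectivity = C_R/C_S = r_Rτ/(r_Sτ) = r_R/r_S = 0.186.

0.186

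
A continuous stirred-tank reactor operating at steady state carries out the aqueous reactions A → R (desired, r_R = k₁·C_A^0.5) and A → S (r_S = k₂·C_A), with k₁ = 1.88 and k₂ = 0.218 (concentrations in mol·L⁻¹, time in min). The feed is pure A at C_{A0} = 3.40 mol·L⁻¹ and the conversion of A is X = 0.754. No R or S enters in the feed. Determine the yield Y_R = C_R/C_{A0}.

Exit C_A = C_{A0}(1−X) = 3.40×0.246 = 0.8364 mol·L⁻¹.
Rates in a CSTR are evaluated at the outlet concentration: r_R = 1.88×0.8364^0.5 = 1.719, r_S = 0.218×0.8364 = 0.1823.
Fraction of consumed A going to R: r_R/(r_R+r_S) = 0.9041.
C_R = 0.9041·C_{A0}·X = 0.9041×3.40×0.754 = 2.32 mol·L⁻¹; Y_R = C_R/C_{A0} = 0.682.

0.682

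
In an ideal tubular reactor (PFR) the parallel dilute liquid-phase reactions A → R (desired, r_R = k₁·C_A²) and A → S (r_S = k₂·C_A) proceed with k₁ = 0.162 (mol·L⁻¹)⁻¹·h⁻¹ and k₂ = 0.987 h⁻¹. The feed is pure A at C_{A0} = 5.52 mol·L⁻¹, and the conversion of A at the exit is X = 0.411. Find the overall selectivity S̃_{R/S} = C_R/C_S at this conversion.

C_A = C_{A0}(1−X) = 3.251 mol·L⁻¹.
Along a PFR/batch, dC_S/dC_A = −r_S/(r_R+r_S) = −k₂/(k₂+k₁·C_A).
Integrating from C_{A0} to C_A: C_S = (0.987/0.162)·ln[(0.987+0.162·5.52)/(0.987+0.162·3.25)] = 6.093·ln(1.881/1.514) = 1.324 mol·L⁻¹.
Then C_R = (C_{A0}−C_A) − C_S = 2.269 − 1.324 = 0.9444 mol·L⁻¹.
S̃_{R/S} = C_R/C_S = 0.9444/1.324 = 0.713.

0.713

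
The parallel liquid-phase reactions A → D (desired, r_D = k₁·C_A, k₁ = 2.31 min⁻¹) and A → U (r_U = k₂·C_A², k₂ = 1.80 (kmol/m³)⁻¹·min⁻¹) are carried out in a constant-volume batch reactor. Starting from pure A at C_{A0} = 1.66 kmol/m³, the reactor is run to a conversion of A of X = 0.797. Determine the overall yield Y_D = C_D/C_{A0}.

C_A = C_{A0}(1−X) = 0.3370 kmol/m³.
Along a PFR/batch, dC_D/dC_A = −r_D/(r_D+r_U) = −k₁/(k₁+k₂·C_A).
Integrating from C_{A0} to C_A: C_D = (2.31/1.80)·ln[(2.31+1.80·1.66)/(2.31+1.80·0.337)] = 1.283·ln(5.298/2.917) = 0.7661 kmol/m³.
Y_D = C_D/C_{A0} = 0.7661/1.66 = 0.461.

0.461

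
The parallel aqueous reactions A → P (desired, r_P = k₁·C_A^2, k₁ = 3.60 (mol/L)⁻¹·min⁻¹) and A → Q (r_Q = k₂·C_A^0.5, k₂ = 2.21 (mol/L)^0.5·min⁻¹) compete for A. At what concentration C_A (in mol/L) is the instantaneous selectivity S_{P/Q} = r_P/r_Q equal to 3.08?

1.53 mol/L

S_{P/Q} = (k₁/k₂)·C_A^1.5 ⇒ C_A = (S·k₂/k₁)^(1/1.5).
= (3.08×2.21/3.60)^(0.6667) = (1.891)^(0.6667) = 1.53 mol/L.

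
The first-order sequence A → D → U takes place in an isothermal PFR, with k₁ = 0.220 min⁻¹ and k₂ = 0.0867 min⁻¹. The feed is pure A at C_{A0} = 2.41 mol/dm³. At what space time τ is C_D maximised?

6.99 min

The intermediate peaks when r₁ = r₂, i.e. k₁e^(−k₁τ) = k₂e^(−k₂τ), giving τ_opt = ln(k₂/k₁)/(k₂−k₁).
= ln(0.0867/0.220)/(0.0867−0.220) = ln(0.3941)/-0.1333 = -0.9312/-0.1333 = 6.99 min.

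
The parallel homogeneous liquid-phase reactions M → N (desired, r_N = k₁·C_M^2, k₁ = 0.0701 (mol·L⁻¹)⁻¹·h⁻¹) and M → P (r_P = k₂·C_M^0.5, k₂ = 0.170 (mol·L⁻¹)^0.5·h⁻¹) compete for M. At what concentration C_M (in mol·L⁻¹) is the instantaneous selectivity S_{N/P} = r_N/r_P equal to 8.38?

S_{N/P} = (k₁/k₂)·C_M^1.5 ⇒ C_M = (S·k₂/k₁)^(1/1.5).
= (8.38×0.170/0.0701)^(0.6667) = (20.32)^(0.6667) = 7.45 mol·L⁻¹.

7.45 mol·L⁻¹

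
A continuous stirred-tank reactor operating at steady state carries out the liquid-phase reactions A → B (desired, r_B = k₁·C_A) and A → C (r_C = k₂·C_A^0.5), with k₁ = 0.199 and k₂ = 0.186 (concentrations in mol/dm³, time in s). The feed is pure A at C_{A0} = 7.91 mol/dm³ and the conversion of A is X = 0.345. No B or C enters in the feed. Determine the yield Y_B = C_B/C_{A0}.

Exit C_A = C_{A0}(1−X) = 7.91×0.655 = 5.181 mol/dm³.
Rates in a CSTR are evaluated at the outlet concentration: r_B = 0.199×5.181 = 1.031, r_C = 0.186×5.181^0.5 = 0.4234.
Fraction of consumed A going to B: r_B/(r_B+r_C) = 0.7089.
C_B = 0.7089·C_{A0}·X = 0.7089×7.91×0.345 = 1.93 mol/dm³; Y_B = C_B/C_{A0} = 0.245.

0.245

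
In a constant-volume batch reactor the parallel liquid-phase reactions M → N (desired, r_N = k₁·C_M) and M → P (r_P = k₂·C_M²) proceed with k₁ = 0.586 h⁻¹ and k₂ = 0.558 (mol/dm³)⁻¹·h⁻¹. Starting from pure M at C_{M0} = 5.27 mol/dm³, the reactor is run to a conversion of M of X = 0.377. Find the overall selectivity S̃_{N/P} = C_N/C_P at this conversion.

C_M = C_{M0}(1−X) = 3.283 mol/dm³.
Along a PFR/batch, dC_N/dC_M = −r_N/(r_N+r_P) = −k₁/(k₁+k₂·C_M).
Integrating from C_{M0} to C_M: C_N = (0.586/0.558)·ln[(0.586+0.558·5.27)/(0.586+0.558·3.28)] = 1.050·ln(3.527/2.418) = 0.3963 mol/dm³.
C_P = (C_{M0}−C_M)−C_N = 1.590 mol/dm³; S̃_{N/P} = 0.3963/1.590 = 0.249.

0.249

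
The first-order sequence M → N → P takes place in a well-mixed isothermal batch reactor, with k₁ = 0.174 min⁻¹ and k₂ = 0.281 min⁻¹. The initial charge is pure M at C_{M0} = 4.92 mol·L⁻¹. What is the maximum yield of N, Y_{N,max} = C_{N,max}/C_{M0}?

0.284

Evaluating C_N at t_opt = ln(k₂/k₁)/(k₂−k₁) gives C_{N,max}/C_{M0} = (k₁/k₂)^[k₂/(k₂−k₁)].
= (0.174/0.281)^(0.281/(0.281−0.174)) = (0.6192)^(2.626) = 0.2840.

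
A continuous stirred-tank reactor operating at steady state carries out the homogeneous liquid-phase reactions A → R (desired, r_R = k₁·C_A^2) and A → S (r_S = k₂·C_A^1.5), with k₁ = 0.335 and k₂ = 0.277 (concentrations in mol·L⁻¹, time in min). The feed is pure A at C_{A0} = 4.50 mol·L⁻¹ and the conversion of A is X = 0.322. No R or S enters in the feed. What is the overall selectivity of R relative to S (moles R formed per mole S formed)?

2.11

Exit C_A = C_{A0}(1−X) = 4.50×0.678 = 3.051 mol·L⁻¹.
In a CSTR the entire volume is at exit conditions, so r_R = 0.335×3.051^2 = 3.118 and r_S = 0.277×3.051^1.5 = 1.476.
Overall selectivity = C_R/C_S = r_Rτ/(r_Sτ) = r_R/r_S = 2.11.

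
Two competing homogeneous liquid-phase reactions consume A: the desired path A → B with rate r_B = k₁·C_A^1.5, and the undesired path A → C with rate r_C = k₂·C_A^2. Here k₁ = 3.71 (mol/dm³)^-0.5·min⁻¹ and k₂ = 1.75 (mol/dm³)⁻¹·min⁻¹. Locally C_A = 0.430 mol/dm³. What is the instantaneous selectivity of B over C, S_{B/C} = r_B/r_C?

3.23

S_{B/C} = r_B/r_C = (k₁·C_A^1.5)/(k₂·C_A^2) = (k₁/k₂)·C_A^-0.5.
= (3.71×0.4300^1.5) / (1.75×0.4300^2) = 1.046/0.3236 = 3.23.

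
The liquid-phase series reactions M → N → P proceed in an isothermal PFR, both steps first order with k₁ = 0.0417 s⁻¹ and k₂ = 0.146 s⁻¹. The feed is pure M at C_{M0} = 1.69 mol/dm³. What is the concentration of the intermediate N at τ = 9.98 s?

0.288 mol/dm³

Solving the coupled first-order balances gives C_N(τ) = [k₁/(k₂−k₁)]·C_{M0}·(e^(−k₁τ) − e^(−k₂τ)).
e^(−k₁τ) = e^(−0.0417×9.98) = e^(−0.4162) = 0.6596; e^(−k₂τ) = e^(−1.457) = 0.2329.
C_N = 0.0417×1.69/(0.146−0.0417) × (0.6596−0.2329) = 0.6757×0.4267 = 0.2883 mol/dm³.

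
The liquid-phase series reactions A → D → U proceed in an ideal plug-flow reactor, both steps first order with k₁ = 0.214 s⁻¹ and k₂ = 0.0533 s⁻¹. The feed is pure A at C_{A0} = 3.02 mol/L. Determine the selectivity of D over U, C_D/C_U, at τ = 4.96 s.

The intermediate concentration in a first-order A→B→C sequence is C_D = k₁C_{A0}(e^(−k₁τ) − e^(−k₂τ))/(k₂−k₁).
e^(−k₁τ) = e^(−0.214×4.96) = e^(−1.061) = 0.3460; e^(−k₂τ) = e^(−0.2644) = 0.7677.
C_D = 0.214×3.02/(0.0533−0.214) × (0.3460−0.7677) = (-4.022)×(-0.4217) = 1.696 mol/L.
C_A = C_{A0}e^(−k₁τ) = 1.045 mol/L, so C_U = C_{A0}−C_A−C_D = 0.2791 mol/L; C_D/C_U = 6.08.

6.08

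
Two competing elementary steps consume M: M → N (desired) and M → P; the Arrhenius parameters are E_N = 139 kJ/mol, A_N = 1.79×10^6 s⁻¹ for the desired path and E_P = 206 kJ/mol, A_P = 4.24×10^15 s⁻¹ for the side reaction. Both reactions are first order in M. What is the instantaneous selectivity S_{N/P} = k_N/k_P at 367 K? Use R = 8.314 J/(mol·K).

1.45

With equal orders, S_{N/P} = k_N/k_P = (A_N/A_P)·exp[(E_P−E_N)/(RT)].
(E_P−E_N)/(RT) = (206−139)×10³/(8.314×367) = 67000/3051 = 21.96.
k_N/k_P = (1.79×10^6/4.24×10^15)·exp(21.96) = 4.222×10^-10 × 3.438×10^9 = 1.45.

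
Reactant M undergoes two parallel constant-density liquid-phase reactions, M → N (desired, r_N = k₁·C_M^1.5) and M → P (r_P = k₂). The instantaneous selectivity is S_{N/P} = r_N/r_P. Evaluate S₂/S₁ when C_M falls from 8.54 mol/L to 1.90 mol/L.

0.105

S_{N/P} = (k₁/k₂)·C_M^1.5, so S₂/S₁ = (C_{M,2}/C_{M,1})^1.5.
= (1.90/8.54)^1.5 = (0.2225)^1.5 = 0.105.
Selectivity toward N falls as C_M falls — high-concentration operation is favoured.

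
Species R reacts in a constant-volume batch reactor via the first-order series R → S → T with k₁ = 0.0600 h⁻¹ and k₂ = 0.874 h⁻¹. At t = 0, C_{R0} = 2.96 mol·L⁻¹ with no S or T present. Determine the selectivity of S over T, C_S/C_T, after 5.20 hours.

0.247

The intermediate concentration in a first-order A→B→C sequence is C_S = k₁C_{R0}(e^(−k₁t) − e^(−k₂t))/(k₂−k₁).
e^(−k₁t) = e^(−0.0600×5.20) = e^(−0.3120) = 0.7320; e^(−k₂t) = e^(−4.545) = 0.01062.
C_S = 0.0600×2.96/(0.874−0.0600) × (0.7320−0.01062) = 0.2182×0.7214 = 0.1574 mol·L⁻¹.
C_R = C_{R0}e^(−k₁t) = 2.167 mol·L⁻¹, so C_T = C_{R0}−C_R−C_S = 0.6359 mol·L⁻¹; C_S/C_T = 0.247.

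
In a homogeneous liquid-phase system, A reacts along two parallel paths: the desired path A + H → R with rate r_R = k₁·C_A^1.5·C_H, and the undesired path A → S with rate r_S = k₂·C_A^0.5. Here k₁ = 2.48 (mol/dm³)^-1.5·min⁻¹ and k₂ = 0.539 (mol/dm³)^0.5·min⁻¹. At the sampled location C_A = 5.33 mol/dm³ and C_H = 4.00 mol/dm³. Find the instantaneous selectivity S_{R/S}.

S_{R/S} = r_R/r_S = (k₁·C_A^1.5·C_H)/(k₂·C_A^0.5) = (k₁/k₂)·C_A·C_H.
= (2.48×5.330^1.5×4.000) / (0.539×5.330^0.5) = 122.1/1.244 = 98.1.
Since the desired path is higher order in A, keeping C_A high (PFR or concentrated feed) favours R.

98.1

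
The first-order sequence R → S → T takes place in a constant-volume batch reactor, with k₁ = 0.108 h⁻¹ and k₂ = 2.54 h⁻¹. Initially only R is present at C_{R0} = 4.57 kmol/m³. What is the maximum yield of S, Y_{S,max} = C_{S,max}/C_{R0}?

0.0370

Evaluating C_S at t_opt = ln(k₂/k₁)/(k₂−k₁) gives C_{S,max}/C_{R0} = (k₁/k₂)^[k₂/(k₂−k₁)].
= (0.108/2.54)^(2.54/(2.54−0.108)) = (0.04252)^(1.044) = 0.03696.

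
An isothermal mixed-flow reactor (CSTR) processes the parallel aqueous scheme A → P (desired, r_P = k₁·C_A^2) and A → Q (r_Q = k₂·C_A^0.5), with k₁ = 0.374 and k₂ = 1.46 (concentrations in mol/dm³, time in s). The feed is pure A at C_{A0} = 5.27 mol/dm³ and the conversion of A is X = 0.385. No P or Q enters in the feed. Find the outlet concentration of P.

1.22 mol/dm³

Exit C_A = C_{A0}(1−X) = 5.27×0.615 = 3.241 mol/dm³.
Rates in a CSTR are evaluated at the outlet concentration: r_P = 0.374×3.241^2 = 3.929, r_Q = 1.46×3.241^0.5 = 2.628.
Fraction of consumed A going to P: r_P/(r_P+r_Q) = 0.5991.
C_P = 0.5991·C_{A0}·X = 0.5991×5.27×0.385 = 1.22 mol/dm³.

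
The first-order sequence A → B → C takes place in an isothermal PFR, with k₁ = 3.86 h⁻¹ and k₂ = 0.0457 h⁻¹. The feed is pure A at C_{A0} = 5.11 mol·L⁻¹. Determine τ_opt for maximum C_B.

1.16 h

Setting dC_B/dτ = 0 gives τ_opt = ln(k₂/k₁)/(k₂−k₁).
= ln(0.0457/3.86)/(0.0457−3.86) = ln(0.01184)/-3.814 = -4.436/-3.814 = 1.16 h.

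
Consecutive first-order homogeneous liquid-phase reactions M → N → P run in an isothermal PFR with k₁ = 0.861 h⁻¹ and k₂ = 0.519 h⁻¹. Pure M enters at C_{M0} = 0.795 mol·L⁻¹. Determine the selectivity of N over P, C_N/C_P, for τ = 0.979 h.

For first-order series with pure M initially, C_N(τ) = k₁C_{M0}/(k₂−k₁)·(e^(−k₁τ) − e^(−k₂τ)).
e^(−k₁τ) = e^(−0.861×0.979) = e^(−0.8429) = 0.4305; e^(−k₂τ) = e^(−0.5081) = 0.6016.
C_N = 0.861×0.795/(0.519−0.861) × (0.4305−0.6016) = (-2.001)×(-0.1712) = 0.3426 mol·L⁻¹.
C_M = C_{M0}e^(−k₁τ) = 0.3422 mol·L⁻¹, so C_P = C_{M0}−C_M−C_N = 0.1102 mol·L⁻¹; C_N/C_P = 3.11.

3.11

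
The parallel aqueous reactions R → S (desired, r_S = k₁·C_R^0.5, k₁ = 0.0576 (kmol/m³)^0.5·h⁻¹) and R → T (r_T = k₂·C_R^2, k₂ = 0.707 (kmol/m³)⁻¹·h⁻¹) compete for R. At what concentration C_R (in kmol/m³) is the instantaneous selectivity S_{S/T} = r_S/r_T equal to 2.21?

0.111 kmol/m³

S_{S/T} = (k₁/k₂)·C_R^-1.5 ⇒ C_R = (S·k₂/k₁)^(1/(-1.5)).
= (2.21×0.707/0.0576)^(-0.6667) = (27.13)^(-0.6667) = 0.111 kmol/m³.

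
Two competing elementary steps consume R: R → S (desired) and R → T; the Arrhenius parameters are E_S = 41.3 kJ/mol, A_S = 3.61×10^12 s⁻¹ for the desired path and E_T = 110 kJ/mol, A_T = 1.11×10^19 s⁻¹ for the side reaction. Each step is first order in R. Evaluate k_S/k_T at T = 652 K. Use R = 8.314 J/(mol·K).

0.104

k_S/k_T = (A_S/A_T)·exp[−(E_S−E_T)/(RT)] = (A_S/A_T)·exp[(E_T−E_S)/(RT)].
(E_T−E_S)/(RT) = (110−41.3)×10³/(8.314×652) = 68700/5421 = 12.67.
k_S/k_T = (3.61×10^12/1.11×10^19)·exp(12.67) = 3.252×10^-7 × 3.192×10^5 = 0.104.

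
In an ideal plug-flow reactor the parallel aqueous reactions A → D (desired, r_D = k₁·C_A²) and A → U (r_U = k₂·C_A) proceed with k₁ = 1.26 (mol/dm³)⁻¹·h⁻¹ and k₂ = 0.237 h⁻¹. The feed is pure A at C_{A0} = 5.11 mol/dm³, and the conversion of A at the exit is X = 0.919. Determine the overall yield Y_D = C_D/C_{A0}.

0.839

C_A = C_{A0}(1−X) = 0.4139 mol/dm³.
Along a PFR/batch, dC_U/dC_A = −r_U/(r_D+r_U) = −k₂/(k₂+k₁·C_A).
Integrating from C_{A0} to C_A: C_U = (0.237/1.26)·ln[(0.237+1.26·5.11)/(0.237+1.26·0.414)] = 0.1881·ln(6.676/0.7585) = 0.4091 mol/dm³.
Then C_D = (C_{A0}−C_A) − C_U = 4.696 − 0.4091 = 4.287 mol/dm³.
Y_D = C_D/C_{A0} = 4.287/5.11 = 0.839.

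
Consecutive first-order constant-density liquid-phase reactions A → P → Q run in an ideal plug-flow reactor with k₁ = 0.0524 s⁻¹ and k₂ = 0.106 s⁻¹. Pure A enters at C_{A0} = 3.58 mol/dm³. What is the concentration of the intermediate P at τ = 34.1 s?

0.492 mol/dm³

For first-order series with pure A initially, C_P(τ) = k₁C_{A0}/(k₂−k₁)·(e^(−k₁τ) − e^(−k₂τ)).
e^(−k₁τ) = e^(−0.0524×34.1) = e^(−1.787) = 0.1675; e^(−k₂τ) = e^(−3.615) = 0.02693.
C_P = 0.0524×3.58/(0.106−0.0524) × (0.1675−0.02693) = 3.500×0.1406 = 0.4919 mol/dm³.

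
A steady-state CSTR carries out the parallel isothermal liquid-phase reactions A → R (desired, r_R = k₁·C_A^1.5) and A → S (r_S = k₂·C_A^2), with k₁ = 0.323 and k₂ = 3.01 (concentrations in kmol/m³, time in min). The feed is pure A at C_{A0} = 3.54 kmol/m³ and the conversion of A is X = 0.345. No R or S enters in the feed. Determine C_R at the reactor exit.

0.0804 kmol/m³

Exit C_A = C_{A0}(1−X) = 3.54×0.655 = 2.319 kmol/m³.
A CSTR operates uniformly at the exit composition, giving r_R = 1.140 and r_S = 16.18 (each k·C_A^n at C_A = 2.319).
Fraction of consumed A going to R: r_R/(r_R+r_S) = 0.06583.
C_R = 0.06583·C_{A0}·X = 0.06583×3.54×0.345 = 0.0804 kmol/m³.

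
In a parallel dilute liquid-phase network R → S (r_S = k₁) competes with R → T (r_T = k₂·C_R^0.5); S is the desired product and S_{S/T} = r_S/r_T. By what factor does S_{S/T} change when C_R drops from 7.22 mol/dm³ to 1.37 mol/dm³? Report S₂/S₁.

S_{S/T} = (k₁/k₂)·C_R^-0.5, so S₂/S₁ = (C_{R,2}/C_{R,1})^-0.5.
= (1.37/7.22)^(-0.5) = (0.1898)^(-0.5) = 2.30.
Selectivity toward S rises as C_R falls — low-concentration operation is favoured.

2.30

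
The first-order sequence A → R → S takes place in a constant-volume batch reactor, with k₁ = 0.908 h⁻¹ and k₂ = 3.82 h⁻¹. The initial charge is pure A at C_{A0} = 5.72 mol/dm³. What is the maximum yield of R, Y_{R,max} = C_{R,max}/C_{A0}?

For a first-order series the maximum intermediate yield is C_{R,max}/C_{A0} = (k₁/k₂)^[k₂/(k₂−k₁)].
= (0.908/3.82)^(3.82/(3.82−0.908)) = (0.2377)^(1.312) = 0.1519.

0.152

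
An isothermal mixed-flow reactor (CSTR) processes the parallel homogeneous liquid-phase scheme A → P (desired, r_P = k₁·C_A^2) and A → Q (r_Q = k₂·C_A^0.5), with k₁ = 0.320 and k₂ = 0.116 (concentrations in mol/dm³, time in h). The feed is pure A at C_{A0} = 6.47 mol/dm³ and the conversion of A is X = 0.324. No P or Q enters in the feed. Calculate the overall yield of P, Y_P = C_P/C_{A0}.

0.312

Exit C_A = C_{A0}(1−X) = 6.47×0.676 = 4.374 mol/dm³.
A CSTR operates uniformly at the exit composition, giving r_P = 6.121 and r_Q = 0.2426 (each k·C_A^n at C_A = 4.374).
Fraction of consumed A going to P: r_P/(r_P+r_Q) = 0.9619.
C_P = 0.9619·C_{A0}·X = 0.9619×6.47×0.324 = 2.02 mol/dm³; Y_P = C_P/C_{A0} = 0.312.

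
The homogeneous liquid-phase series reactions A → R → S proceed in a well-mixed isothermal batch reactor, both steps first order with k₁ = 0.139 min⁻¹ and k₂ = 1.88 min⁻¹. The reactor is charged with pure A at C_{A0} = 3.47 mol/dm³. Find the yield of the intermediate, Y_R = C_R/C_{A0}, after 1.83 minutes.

0.0593

Solving the coupled first-order balances gives C_R(t) = [k₁/(k₂−k₁)]·C_{A0}·(e^(−k₁t) − e^(−k₂t)).
e^(−k₁t) = e^(−0.139×1.83) = e^(−0.2544) = 0.7754; e^(−k₂t) = e^(−3.440) = 0.03205.
C_R = 0.139×3.47/(1.88−0.139) × (0.7754−0.03205) = 0.2770×0.7434 = 0.2059 mol/dm³.
Y_R = C_R/C_{A0} = 0.2059/3.47 = 0.0593.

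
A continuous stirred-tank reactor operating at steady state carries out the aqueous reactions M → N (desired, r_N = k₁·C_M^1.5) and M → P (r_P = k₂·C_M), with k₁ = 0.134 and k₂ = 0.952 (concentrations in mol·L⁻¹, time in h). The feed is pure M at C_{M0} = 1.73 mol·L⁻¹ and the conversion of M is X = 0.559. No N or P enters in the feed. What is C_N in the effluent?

Exit C_M = C_{M0}(1−X) = 1.73×0.441 = 0.7629 mol·L⁻¹.
A CSTR operates uniformly at the exit composition, giving r_N = 0.08930 and r_P = 0.7263 (each k·C_M^n at C_M = 0.7629).
Fraction of consumed M going to N: r_N/(r_N+r_P) = 0.1095.
C_N = 0.1095·C_{M0}·X = 0.1095×1.73×0.559 = 0.106 mol·L⁻¹.

0.106 mol·L⁻¹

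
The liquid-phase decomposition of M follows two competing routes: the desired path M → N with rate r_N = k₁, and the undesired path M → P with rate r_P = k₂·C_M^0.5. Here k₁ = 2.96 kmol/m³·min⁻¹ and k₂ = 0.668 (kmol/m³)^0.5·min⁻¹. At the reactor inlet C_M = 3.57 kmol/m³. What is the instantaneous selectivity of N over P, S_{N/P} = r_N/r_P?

2.35

S_{N/P} = r_N/r_P = (k₁)/(k₂·C_M^0.5) = (k₁/k₂)·C_M^-0.5.
= (2.96) / (0.668×3.570^0.5) = 2.960/1.262 = 2.35.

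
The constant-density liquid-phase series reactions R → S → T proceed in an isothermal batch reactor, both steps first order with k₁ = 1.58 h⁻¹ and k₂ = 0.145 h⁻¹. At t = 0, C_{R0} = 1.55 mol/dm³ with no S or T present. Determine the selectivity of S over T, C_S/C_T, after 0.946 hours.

11.4

Solving the coupled first-order balances gives C_S(t) = [k₁/(k₂−k₁)]·C_{R0}·(e^(−k₁t) − e^(−k₂t)).
e^(−k₁t) = e^(−1.58×0.946) = e^(−1.495) = 0.2243; e^(−k₂t) = e^(−0.1372) = 0.8718.
C_S = 1.58×1.55/(0.145−1.58) × (0.2243−0.8718) = (-1.707)×(-0.6475) = 1.105 mol/dm³.
C_R = C_{R0}e^(−k₁t) = 0.3477 mol/dm³, so C_T = C_{R0}−C_R−C_S = 0.09726 mol/dm³; C_S/C_T = 11.4.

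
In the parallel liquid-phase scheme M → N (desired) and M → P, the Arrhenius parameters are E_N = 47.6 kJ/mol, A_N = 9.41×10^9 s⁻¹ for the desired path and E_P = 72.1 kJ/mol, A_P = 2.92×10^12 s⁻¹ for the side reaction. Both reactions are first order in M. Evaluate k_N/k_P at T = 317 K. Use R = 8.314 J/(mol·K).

35.1

k_N/k_P = (A_N/A_P)·exp[−(E_N−E_P)/(RT)] = (A_N/A_P)·exp[(E_P−E_N)/(RT)].
(E_P−E_N)/(RT) = (72.1−47.6)×10³/(8.314×317) = 24500/2636 = 9.296.
k_N/k_P = (9.41×10^9/2.92×10^12)·exp(9.296) = 0.003223 × 10895 = 35.1.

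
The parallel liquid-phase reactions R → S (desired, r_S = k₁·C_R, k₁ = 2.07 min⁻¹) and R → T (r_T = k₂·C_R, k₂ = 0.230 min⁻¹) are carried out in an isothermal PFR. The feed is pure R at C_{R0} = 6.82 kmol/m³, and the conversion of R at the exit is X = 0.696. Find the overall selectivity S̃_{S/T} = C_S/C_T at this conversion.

C_R = C_{R0}(1−X) = 2.073 kmol/m³.
Both paths are first order in R, so the instantaneous fraction to S is constant: dC_S/d(−C_R) = k₁/(k₁+k₂) = 0.9000.
C_S = 0.9000·(C_{R0}−C_R) = 0.9000×4.747 = 4.27 kmol/m³.
C_T = (C_{R0}−C_R)−C_S = 0.4747 kmol/m³; S̃_{S/T} = 4.272/0.4747 = 9.00.

9.00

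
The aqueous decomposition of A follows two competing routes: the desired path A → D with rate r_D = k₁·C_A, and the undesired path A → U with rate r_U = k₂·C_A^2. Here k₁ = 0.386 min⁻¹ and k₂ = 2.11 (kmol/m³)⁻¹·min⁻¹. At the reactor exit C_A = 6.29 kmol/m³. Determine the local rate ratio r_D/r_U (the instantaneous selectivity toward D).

0.0291

S_{D/U} = r_D/r_U = (k₁·C_A)/(k₂·C_A^2) = (k₁/k₂)·C_A⁻¹.
= (0.386×6.290) / (2.11×6.290^2) = 2.428/83.48 = 0.0291.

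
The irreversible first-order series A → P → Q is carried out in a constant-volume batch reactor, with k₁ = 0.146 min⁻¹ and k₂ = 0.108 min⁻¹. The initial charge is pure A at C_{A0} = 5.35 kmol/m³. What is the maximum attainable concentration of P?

2.27 kmol/m³

Evaluating C_P at t_opt = ln(k₂/k₁)/(k₂−k₁) gives C_{P,max}/C_{A0} = (k₁/k₂)^[k₂/(k₂−k₁)].
= (0.146/0.108)^(0.108/(0.108−0.146)) = (1.352)^(-2.842) = 0.4245.
C_{P,max} = 0.4245×5.35 = 2.27 kmol/m³.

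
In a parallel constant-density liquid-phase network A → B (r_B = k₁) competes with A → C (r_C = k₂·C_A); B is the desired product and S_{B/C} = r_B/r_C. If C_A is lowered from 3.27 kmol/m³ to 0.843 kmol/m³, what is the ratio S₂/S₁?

3.88

S_{B/C} = (k₁/k₂)·C_A⁻¹, so S₂/S₁ = (C_{A,2}/C_{A,1})⁻¹.
= 3.27/0.843 = 3.88.
Selectivity toward B rises as C_A falls — low-concentration operation is favoured.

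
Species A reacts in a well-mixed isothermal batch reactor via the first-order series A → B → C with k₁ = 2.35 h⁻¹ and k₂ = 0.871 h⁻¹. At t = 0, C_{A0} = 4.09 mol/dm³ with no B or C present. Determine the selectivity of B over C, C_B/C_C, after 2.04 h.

0.347

For first-order series with pure A initially, C_B(t) = k₁C_{A0}/(k₂−k₁)·(e^(−k₁t) − e^(−k₂t)).
e^(−k₁t) = e^(−2.35×2.04) = e^(−4.794) = 0.008279; e^(−k₂t) = e^(−1.777) = 0.1692.
C_B = 2.35×4.09/(0.871−2.35) × (0.008279−0.1692) = (-6.499)×(-0.1609) = 1.046 mol/dm³.
C_A = C_{A0}e^(−k₁t) = 0.03386 mol/dm³, so C_C = C_{A0}−C_A−C_B = 3.011 mol/dm³; C_B/C_C = 0.347.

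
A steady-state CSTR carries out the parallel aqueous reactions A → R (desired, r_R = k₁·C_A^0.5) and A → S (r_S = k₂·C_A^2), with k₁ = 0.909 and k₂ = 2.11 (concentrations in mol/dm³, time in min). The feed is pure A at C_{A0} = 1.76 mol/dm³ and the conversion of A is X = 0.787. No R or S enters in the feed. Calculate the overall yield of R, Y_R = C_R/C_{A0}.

0.513

Exit C_A = C_{A0}(1−X) = 1.76×0.213 = 0.3749 mol/dm³.
Rates in a CSTR are evaluated at the outlet concentration: r_R = 0.909×0.3749^0.5 = 0.5566, r_S = 2.11×0.3749^2 = 0.2965.
Fraction of consumed A going to R: r_R/(r_R+r_S) = 0.6524.
C_R = 0.6524·C_{A0}·X = 0.6524×1.76×0.787 = 0.904 mol/dm³; Y_R = C_R/C_{A0} = 0.513.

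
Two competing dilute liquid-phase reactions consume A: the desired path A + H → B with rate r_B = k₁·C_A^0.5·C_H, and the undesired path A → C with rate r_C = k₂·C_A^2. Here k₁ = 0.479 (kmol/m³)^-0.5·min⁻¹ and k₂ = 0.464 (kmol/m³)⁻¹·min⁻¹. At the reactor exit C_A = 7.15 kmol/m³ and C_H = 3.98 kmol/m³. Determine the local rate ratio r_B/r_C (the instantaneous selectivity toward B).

S_{B/C} = r_B/r_C = (k₁·C_A^0.5·C_H)/(k₂·C_A^2) = (k₁/k₂)·C_A^-1.5·C_H.
= (0.479×7.150^0.5×3.980) / (0.464×7.150^2) = 5.098/23.72 = 0.215.

0.215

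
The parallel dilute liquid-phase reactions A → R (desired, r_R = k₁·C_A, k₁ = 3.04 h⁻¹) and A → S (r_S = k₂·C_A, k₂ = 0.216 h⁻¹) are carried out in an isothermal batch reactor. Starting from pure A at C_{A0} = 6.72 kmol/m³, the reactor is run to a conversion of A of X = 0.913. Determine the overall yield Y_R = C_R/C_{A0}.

C_A = C_{A0}(1−X) = 0.5846 kmol/m³.
Both paths are first order in A, so the instantaneous fraction to R is constant: dC_R/d(−C_A) = k₁/(k₁+k₂) = 0.9337.
C_R = 0.9337·(C_{A0}−C_A) = 0.9337×6.135 = 5.73 kmol/m³.
Y_R = C_R/C_{A0} = 5.728/6.72 = 0.852.

0.852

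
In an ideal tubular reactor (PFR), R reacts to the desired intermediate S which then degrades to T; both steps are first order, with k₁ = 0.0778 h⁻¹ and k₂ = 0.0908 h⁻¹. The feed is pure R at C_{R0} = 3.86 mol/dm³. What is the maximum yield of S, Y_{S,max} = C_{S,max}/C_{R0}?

Evaluating C_S at τ_opt = ln(k₂/k₁)/(k₂−k₁) gives C_{S,max}/C_{R0} = (k₁/k₂)^[k₂/(k₂−k₁)].
= (0.0778/0.0908)^(0.0908/(0.0908−0.0778)) = (0.8568)^(6.985) = 0.3399.

0.340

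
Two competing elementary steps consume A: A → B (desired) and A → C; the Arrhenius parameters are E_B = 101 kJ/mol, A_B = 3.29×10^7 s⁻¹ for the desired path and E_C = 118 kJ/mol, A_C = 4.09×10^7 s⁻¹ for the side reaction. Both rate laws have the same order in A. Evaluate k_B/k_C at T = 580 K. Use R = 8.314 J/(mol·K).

With equal orders, S_{B/C} = k_B/k_C = (A_B/A_C)·exp[(E_C−E_B)/(RT)].
(E_C−E_B)/(RT) = (118−101)×10³/(8.314×580) = 17000/4822 = 3.525.
k_B/k_C = (3.29×10^7/4.09×10^7)·exp(3.525) = 0.8044 × 33.97 = 27.3.

27.3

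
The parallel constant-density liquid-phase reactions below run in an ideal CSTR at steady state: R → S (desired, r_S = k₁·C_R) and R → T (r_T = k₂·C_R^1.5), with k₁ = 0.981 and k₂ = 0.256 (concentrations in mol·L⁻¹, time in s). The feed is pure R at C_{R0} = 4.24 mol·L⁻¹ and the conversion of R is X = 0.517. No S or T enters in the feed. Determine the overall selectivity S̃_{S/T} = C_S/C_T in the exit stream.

Exit C_R = C_{R0}(1−X) = 4.24×0.483 = 2.048 mol·L⁻¹.
A CSTR operates uniformly at the exit composition, giving r_S = 2.009 and r_T = 0.7503 (each k·C_R^n at C_R = 2.048).
Overall selectivity = C_S/C_T = r_Sτ/(r_Tτ) = r_S/r_T = 2.68.

2.68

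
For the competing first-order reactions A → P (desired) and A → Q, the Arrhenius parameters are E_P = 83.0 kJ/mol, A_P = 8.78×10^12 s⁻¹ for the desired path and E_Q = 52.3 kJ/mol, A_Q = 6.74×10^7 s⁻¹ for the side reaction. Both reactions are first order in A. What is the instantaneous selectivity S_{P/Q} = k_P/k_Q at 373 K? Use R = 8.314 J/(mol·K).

Since both paths have the same order in A, the concentration cancels and S_{P/Q} = k_P/k_Q = (A_P/A_Q)·exp[(E_Q−E_P)/(RT)].
(E_Q−E_P)/(RT) = (52.3−83.0)×10³/(8.314×373) = -30700/3101 = -9.900.
k_P/k_Q = (8.78×10^12/6.74×10^7)·exp(-9.900) = 1.303×10^5 × 5.019×10^-5 = 6.54.
Since E_P > E_Q, raising the temperature improves selectivity toward P.

6.54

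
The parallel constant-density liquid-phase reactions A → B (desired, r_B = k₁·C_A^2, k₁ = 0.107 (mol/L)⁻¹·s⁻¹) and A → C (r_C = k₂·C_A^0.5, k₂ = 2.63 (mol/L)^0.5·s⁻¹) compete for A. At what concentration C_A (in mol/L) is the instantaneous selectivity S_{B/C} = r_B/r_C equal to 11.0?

41.8 mol/L

S_{B/C} = (k₁/k₂)·C_A^1.5 ⇒ C_A = (S·k₂/k₁)^(1/1.5).
= (11.0×2.63/0.107)^(0.6667) = (270.4)^(0.6667) = 41.8 mol/L.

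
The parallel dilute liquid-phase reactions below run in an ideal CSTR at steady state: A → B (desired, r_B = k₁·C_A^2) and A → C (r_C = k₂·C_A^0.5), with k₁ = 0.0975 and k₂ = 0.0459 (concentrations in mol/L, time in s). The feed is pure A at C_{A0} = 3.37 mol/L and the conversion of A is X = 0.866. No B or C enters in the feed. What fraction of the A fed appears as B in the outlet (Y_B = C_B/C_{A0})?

Exit C_A = C_{A0}(1−X) = 3.37×0.134 = 0.4516 mol/L.
A CSTR operates uniformly at the exit composition, giving r_B = 0.01988 and r_C = 0.03084 (each k·C_A^n at C_A = 0.4516).
Fraction of consumed A going to B: r_B/(r_B+r_C) = 0.3920.
C_B = 0.3920·C_{A0}·X = 0.3920×3.37×0.866 = 1.14 mol/L; Y_B = C_B/C_{A0} = 0.339.

0.339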